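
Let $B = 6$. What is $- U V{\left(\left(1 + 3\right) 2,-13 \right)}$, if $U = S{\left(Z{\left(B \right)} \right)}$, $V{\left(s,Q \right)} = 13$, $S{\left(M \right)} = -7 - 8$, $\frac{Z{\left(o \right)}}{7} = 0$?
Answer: $195$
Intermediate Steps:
$Z{\left(o \right)} = 0$ ($Z{\left(o \right)} = 7 \cdot 0 = 0$)
$S{\left(M \right)} = -15$ ($S{\left(M \right)} = -7 - 8 = -15$)
$U = -15$
$- U V{\left(\left(1 + 3\right) 2,-13 \right)} = \left(-1\right) \left(-15\right) 13 = 15 \cdot 13 = 195$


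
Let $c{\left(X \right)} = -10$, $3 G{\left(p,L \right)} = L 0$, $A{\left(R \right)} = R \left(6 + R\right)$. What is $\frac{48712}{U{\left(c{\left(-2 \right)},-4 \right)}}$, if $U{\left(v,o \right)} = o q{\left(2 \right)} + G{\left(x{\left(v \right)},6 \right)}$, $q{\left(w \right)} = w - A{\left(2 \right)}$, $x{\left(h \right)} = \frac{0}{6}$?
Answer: $\frac{6089}{7} \approx 869.86$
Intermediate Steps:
$x{\left(h \right)} = 0$ ($x{\left(h \right)} = 0 \cdot \frac{1}{6} = 0$)
$q{\left(w \right)} = -16 + w$ ($q{\left(w \right)} = w - 2 \left(6 + 2\right) = w - 2 \cdot 8 = w - 16 = -16 + w$)
$G{\left(p,L \right)} = 0$ ($G{\left(p,L \right)} = \frac{L 0}{3} = \frac{1}{3} \cdot 0 = 0$)
$U{\left(v,o \right)} = - 14 o$ ($U{\left(v,o \right)} = o \left(-16 + 2\right) + 0 = o \left(-14\right) + 0 = - 14 o + 0 = - 14 o$)
$\frac{48712}{U{\left(c{\left(-2 \right)},-4 \right)}} = \frac{48712}{\left(-14\right) \left(-4\right)} = \frac{48712}{56} = 48712 \cdot \frac{1}{56} = \frac{6089}{7}$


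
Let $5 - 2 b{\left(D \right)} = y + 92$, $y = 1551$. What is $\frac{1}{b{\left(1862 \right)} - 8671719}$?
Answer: $- \frac{1}{8672538} \approx -1.1531 \cdot 10^{-7}$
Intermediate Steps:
$b{\left(D \right)} = -819$ ($b{\left(D \right)} = \frac{5}{2} - \frac{1551 + 92}{2} = \frac{5}{2} - \frac{1643}{2} = -819$)
$\frac{1}{b{\left(1862 \right)} - 8671719} = \frac{1}{-819 - 8671719} = \frac{1}{-8672538} = - \frac{1}{8672538}$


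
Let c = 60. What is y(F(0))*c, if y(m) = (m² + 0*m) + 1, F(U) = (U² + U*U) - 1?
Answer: 120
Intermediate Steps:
F(U) = -1 + 2*U² (F(U) = (U² + U²) - 1 = 2*U² - 1 = -1 + 2*U²)
y(m) = 1 + m² (y(m) = (m² + 0) + 1 = m² + 1 = 1 + m²)
y(F(0))*c = (1 + (-1 + 2*0²)²)*60 = (1 + (-1 + 2*0)²)*60 = (1 + (-1 + 0)²)*60 = (1 + (-1)²)*60 = (1 + 1)*60 = 2*60 = 120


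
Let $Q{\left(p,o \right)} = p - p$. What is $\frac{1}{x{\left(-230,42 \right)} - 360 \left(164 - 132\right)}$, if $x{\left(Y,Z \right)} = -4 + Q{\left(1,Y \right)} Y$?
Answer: $- \frac{1}{11524} \approx -8.6775 \cdot 10^{-5}$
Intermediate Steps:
$Q{\left(p,o \right)} = 0$
$x{\left(Y,Z \right)} = -4$ ($x{\left(Y,Z \right)} = -4 + 0 Y = -4 + 0 = -4$)
$\frac{1}{x{\left(-230,42 \right)} - 360 \left(164 - 132\right)} = \frac{1}{-4 - 360 \left(164 - 132\right)} = \frac{1}{-4 - 11520} = \frac{1}{-11524} = - \frac{1}{11524}$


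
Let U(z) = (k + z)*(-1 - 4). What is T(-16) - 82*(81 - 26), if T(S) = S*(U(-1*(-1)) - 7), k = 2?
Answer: -4158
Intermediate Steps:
U(z) = -10 - 5*z (U(z) = (2 + z)*(-1 - 4) = (2 + z)*(-5) = -10 - 5*z)
T(S) = -22*S (T(S) = S*((-10 - (-5)*(-1)) - 7) = S*((-10 - 5*1) - 7) = S*((-10 - 5) - 7) = S*(-15 - 7) = S*(-22) = -22*S)
T(-16) - 82*(81 - 26) = -22*(-16) - 82*(81 - 26) = 352 - 82*55 = 352 - 1*4510 = 352 - 4510 = -4158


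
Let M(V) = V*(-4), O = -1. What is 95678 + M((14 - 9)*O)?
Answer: 95698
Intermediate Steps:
M(V) = -4*V
95678 + M((14 - 9)*O) = 95678 - 4*(14 - 9)*(-1) = 95678 - 20*(-1) = 95678 - 4*(-5) = 95678 + 20 = 95698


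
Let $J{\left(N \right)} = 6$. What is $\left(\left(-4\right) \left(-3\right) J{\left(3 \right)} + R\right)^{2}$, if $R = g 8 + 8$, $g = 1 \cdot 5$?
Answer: $14400$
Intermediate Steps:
$g = 5$
$R = 48$ ($R = 5 \cdot 8 + 8 = 40 + 8 = 48$)
$\left(\left(-4\right) \left(-3\right) J{\left(3 \right)} + R\right)^{2} = \left(\left(-4\right) \left(-3\right) 6 + 48\right)^{2} = \left(12 \cdot 6 + 48\right)^{2} = \left(72 + 48\right)^{2} = 120^{2} = 14400$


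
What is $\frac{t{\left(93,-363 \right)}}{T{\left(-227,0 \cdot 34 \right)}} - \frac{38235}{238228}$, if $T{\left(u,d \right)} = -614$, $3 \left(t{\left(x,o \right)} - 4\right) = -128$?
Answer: $- \frac{21397211}{219407988} \approx -0.097522$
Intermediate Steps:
$t{\left(x,o \right)} = - \frac{116}{3}$ ($t{\left(x,o \right)} = 4 + \frac{1}{3} \left(-128\right) = 4 - \frac{128}{3} = - \frac{116}{3}$)
$\frac{t{\left(93,-363 \right)}}{T{\left(-227,0 \cdot 34 \right)}} - \frac{38235}{238228} = - \frac{116}{3 \left(-614\right)} - \frac{38235}{238228} = \left(- \frac{116}{3}\right) \left(- \frac{1}{614}\right) - \frac{38235}{238228} = \frac{58}{921} - \frac{38235}{238228} = - \frac{21397211}{219407988}$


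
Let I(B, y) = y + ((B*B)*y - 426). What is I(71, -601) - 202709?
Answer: -3233377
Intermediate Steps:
I(B, y) = -426 + y + y*B² (I(B, y) = y + (B²*y - 426) = y + (y*B² - 426) = y + (-426 + y*B²) = -426 + y + y*B²)
I(71, -601) - 202709 = (-426 - 601 - 601*71²) - 202709 = (-426 - 601 - 601*5041) - 202709 = (-426 - 601 - 3029641) - 202709 = -3030668 - 202709 = -3233377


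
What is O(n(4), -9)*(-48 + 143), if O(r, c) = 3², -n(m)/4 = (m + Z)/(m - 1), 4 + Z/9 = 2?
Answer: 855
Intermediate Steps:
Z = -18 (Z = -36 + 9*2 = -36 + 18 = -18)
n(m) = -4*(-18 + m)/(-1 + m) (n(m) = -4*(m - 18)/(m - 1) = -4*(-18 + m)/(-1 + m))
O(r, c) = 9
O(n(4), -9)*(-48 + 143) = 9*(-48 + 143) = 9*95 = 855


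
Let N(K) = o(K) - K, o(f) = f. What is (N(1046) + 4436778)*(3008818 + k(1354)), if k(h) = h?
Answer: 13355464905816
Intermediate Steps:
N(K) = 0 (N(K) = K - K = 0)
(N(1046) + 4436778)*(3008818 + k(1354)) = (0 + 4436778)*(3008818 + 1354) = 4436778*3010172 = 13355464905816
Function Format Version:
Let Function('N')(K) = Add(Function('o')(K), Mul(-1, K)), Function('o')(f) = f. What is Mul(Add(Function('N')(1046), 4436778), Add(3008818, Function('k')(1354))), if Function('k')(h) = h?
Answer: 13355464905816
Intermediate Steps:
Function('N')(K) = 0 (Function('N')(K) = Add(K, Mul(-1, K)) = 0)
Mul(Add(Function('N')(1046), 4436778), Add(3008818, Function('k')(1354))) = Mul(Add(0, 4436778), Add(3008818, 1354)) = Mul(4436778, 3010172) = 13355464905816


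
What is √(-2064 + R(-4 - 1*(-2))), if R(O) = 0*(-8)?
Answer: 4*I*√129 ≈ 45.431*I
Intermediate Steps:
R(O) = 0
√(-2064 + R(-4 - 1*(-2))) = √(-2064 + 0) = √(-2064) = 4*I*√129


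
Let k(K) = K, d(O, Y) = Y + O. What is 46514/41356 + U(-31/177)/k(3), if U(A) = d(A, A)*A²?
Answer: 385664415047/343992983922 ≈ 1.1211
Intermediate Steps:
d(O, Y) = O + Y
U(A) = 2*A³ (U(A) = (A + A)*A² = (2*A)*A² = 2*A³)
46514/41356 + U(-31/177)/k(3) = 46514/41356 + (2*(-31/177)³)/3 = 46514*(1/41356) + (2*(-31*1/177)³)*(⅓) = 23257/20678 + (2*(-31/177)³)*(⅓) = 23257/20678 + (2*(-29791/5545233))*(⅓) = 23257/20678 - 59582/5545233*⅓ = 23257/20678 - 59582/16635699 = 385664415047/343992983922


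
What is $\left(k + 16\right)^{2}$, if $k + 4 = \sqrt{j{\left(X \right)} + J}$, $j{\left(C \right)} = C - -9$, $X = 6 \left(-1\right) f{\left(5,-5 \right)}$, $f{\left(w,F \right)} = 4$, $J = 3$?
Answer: $132 + 48 i \sqrt{3} \approx 132.0 + 83.138 i$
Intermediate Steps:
$X = -24$ ($X = 6 \left(-1\right) 4 = \left(-6\right) 4 = -24$)
$j{\left(C \right)} = 9 + C$ ($j{\left(C \right)} = C + 9 = 9 + C$)
$k = -4 + 2 i \sqrt{3}$ ($k = -4 + \sqrt{\left(9 - 24\right) + 3} = -4 + \sqrt{-15 + 3} = -4 + \sqrt{-12} = -4 + 2 i \sqrt{3} \approx -4.0 + 3.4641 i$)
$\left(k + 16\right)^{2} = \left(\left(-4 + 2 i \sqrt{3}\right) + 16\right)^{2} = \left(12 + 2 i \sqrt{3}\right)^{2}$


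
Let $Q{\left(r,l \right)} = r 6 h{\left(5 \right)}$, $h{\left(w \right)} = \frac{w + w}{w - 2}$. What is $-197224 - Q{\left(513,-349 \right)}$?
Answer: $-207484$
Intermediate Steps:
$h{\left(w \right)} = \frac{2 w}{-2 + w}$
$Q{\left(r,l \right)} = 20 r$ ($Q{\left(r,l \right)} = r 6 \cdot 2 \cdot 5 \frac{1}{-2 + 5} = 6 r 2 \cdot 5 \cdot \frac{1}{3} = 6 r \frac{10}{3} = 20 r$)
$-197224 - Q{\left(513,-349 \right)} = -197224 - 20 \cdot 513 = -197224 - 10260 = -207484$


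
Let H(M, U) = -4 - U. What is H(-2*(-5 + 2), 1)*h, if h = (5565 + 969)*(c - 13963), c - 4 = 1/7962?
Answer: 605165777865/1327 ≈ 4.5604e+8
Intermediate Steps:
c = 31849/7962 (c = 4 + 1/7962 = 31849/7962 ≈ 4.0001)
h = -121033155573/1327 (h = (5565 + 969)*(31849/7962 - 13963) = 6534*(-111141557/7962) = -121033155573/1327 ≈ -9.1208e+7)
H(-2*(-5 + 2), 1)*h = (-4 - 1*1)*(-121033155573/1327) = (-4 - 1)*(-121033155573/1327) = -5*(-121033155573/1327) = 605165777865/1327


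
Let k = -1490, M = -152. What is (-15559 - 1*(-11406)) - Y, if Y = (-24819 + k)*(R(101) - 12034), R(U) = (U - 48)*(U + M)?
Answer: -387719886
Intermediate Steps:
R(U) = (-152 + U)*(-48 + U) (R(U) = (U - 48)*(U - 152) = (-48 + U)*(-152 + U) = (-152 + U)*(-48 + U))
Y = 387715733 (Y = (-24819 - 1490)*((7296 + 101² - 200*101) - 12034) = -26309*((7296 + 10201 - 20200) - 12034) = -26309*(-2703 - 12034) = -26309*(-14737) = 387715733)
(-15559 - 1*(-11406)) - Y = (-15559 - 1*(-11406)) - 1*387715733 = (-15559 + 11406) - 387715733 = -4153 - 387715733 = -387719886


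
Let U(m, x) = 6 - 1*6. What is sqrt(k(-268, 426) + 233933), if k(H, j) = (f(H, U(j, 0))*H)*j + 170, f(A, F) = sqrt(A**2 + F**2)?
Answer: I*sqrt(30362921) ≈ 5510.3*I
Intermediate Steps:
U(m, x) = 0 (U(m, x) = 6 - 6 = 0)
k(H, j) = 170 + H*j*sqrt(H**2) (k(H, j) = (sqrt(H**2 + 0**2)*H)*j + 170 = (sqrt(H**2 + 0)*H)*j + 170 = (sqrt(H**2)*H)*j + 170 = (H*sqrt(H**2))*j + 170 = H*j*sqrt(H**2) + 170 = 170 + H*j*sqrt(H**2))
sqrt(k(-268, 426) + 233933) = sqrt((170 - 268*426*sqrt((-268)**2)) + 233933) = sqrt((170 - 268*426*sqrt(71824)) + 233933) = sqrt((170 - 268*426*268) + 233933) = sqrt((170 - 30597024) + 233933) = sqrt(-30596854 + 233933) = sqrt(-30362921) = I*sqrt(30362921)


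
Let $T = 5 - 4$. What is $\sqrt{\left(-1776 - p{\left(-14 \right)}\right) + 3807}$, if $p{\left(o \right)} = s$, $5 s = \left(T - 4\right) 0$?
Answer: $\sqrt{2031} \approx 45.067$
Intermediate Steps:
$T = 1$ ($T = 5 - 4 = 1$)
$s = 0$ ($s = \frac{\left(1 - 4\right) 0}{5} = \frac{\left(-3\right) 0}{5} = \frac{1}{5} \cdot 0 = 0$)
$p{\left(o \right)} = 0$
$\sqrt{\left(-1776 - p{\left(-14 \right)}\right) + 3807} = \sqrt{\left(-1776 - 0\right) + 3807} = \sqrt{\left(-1776 + 0\right) + 3807} = \sqrt{-1776 + 3807} = \sqrt{2031}$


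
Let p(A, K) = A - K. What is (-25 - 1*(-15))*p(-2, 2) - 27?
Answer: 13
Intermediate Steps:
(-25 - 1*(-15))*p(-2, 2) - 27 = (-25 - 1*(-15))*(-2 - 1*2) - 27 = (-25 + 15)*(-2 - 2) - 27 = -10*(-4) - 27 = 40 - 27 = 13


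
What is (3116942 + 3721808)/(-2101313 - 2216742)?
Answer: -1367750/863611 ≈ -1.5838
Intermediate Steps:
(3116942 + 3721808)/(-2101313 - 2216742) = 6838750/(-4318055) = 6838750*(-1/4318055) = -1367750/863611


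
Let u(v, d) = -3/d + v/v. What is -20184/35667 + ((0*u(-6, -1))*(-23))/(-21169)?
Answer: -6728/11889 ≈ -0.56590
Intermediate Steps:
u(v, d) = 1 - 3/d (u(v, d) = -3/d + 1 = 1 - 3/d)
-20184/35667 + ((0*u(-6, -1))*(-23))/(-21169) = -20184/35667 + ((0*((-3 - 1)/(-1)))*(-23))/(-21169) = -20184*1/35667 + ((0*(-1*(-4)))*(-23))*(-1/21169) = -6728/11889 + ((0*4)*(-23))*(-1/21169) = -6728/11889 + (0*(-23))*(-1/21169) = -6728/11889 + 0*(-1/21169) = -6728/11889 + 0 = -6728/11889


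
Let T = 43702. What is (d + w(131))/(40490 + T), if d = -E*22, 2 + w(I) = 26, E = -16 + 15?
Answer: 23/42096 ≈ 0.00054637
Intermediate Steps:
E = -1
w(I) = 24 (w(I) = -2 + 26 = 24)
d = 22 (d = -1*(-1)*22 = 1*22 = 22)
(d + w(131))/(40490 + T) = (22 + 24)/(40490 + 43702) = 46/84192 = 46*(1/84192) = 23/42096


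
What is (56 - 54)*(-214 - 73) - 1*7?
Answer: -581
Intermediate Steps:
(56 - 54)*(-214 - 73) - 1*7 = 2*(-287) - 7 = -574 - 7 = -581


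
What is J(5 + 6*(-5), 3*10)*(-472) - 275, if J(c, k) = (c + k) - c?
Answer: -14435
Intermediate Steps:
J(c, k) = k
J(5 + 6*(-5), 3*10)*(-472) - 275 = (3*10)*(-472) - 275 = 30*(-472) - 275 = -14160 - 275 = -14435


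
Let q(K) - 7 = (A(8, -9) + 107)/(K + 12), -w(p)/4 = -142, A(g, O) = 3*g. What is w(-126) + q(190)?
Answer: 116281/202 ≈ 575.65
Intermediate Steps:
w(p) = 568 (w(p) = -4*(-142) = 568)
q(K) = 7 + 131/(12 + K) (q(K) = 7 + (3*8 + 107)/(K + 12) = 7 + (24 + 107)/(12 + K) = 7 + 131/(12 + K))
w(-126) + q(190) = 568 + (215 + 7*190)/(12 + 190) = 568 + (215 + 1330)/202 = 568 + (1/202)*1545 = 568 + 1545/202 = 116281/202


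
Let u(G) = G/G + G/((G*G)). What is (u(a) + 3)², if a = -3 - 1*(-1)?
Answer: 49/4 ≈ 12.250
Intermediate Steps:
a = -2 (a = -3 + 1 = -2)
u(G) = 1 + 1/G (u(G) = 1 + G/(G²) = 1 + G/G² = 1 + 1/G)
(u(a) + 3)² = ((1 - 2)/(-2) + 3)² = (-½*(-1) + 3)² = (½ + 3)² = (7/2)² = 49/4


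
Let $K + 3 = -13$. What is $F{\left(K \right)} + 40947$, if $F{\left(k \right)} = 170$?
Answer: $41117$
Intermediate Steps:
$K = -16$ ($K = -3 - 13 = -16$)
$F{\left(K \right)} + 40947 = 170 + 40947 = 41117$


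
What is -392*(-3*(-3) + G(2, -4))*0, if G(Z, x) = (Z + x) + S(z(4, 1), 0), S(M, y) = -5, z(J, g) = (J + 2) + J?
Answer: 0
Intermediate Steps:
z(J, g) = 2 + 2*J (z(J, g) = (2 + J) + J = 2 + 2*J)
G(Z, x) = -5 + Z + x (G(Z, x) = (Z + x) - 5 = -5 + Z + x)
-392*(-3*(-3) + G(2, -4))*0 = -392*(-3*(-3) + (-5 + 2 - 4))*0 = -392*(9 - 7)*0 = -784*0 = -392*0 = 0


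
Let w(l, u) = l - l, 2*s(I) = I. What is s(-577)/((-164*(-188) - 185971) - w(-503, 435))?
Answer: 577/310278 ≈ 0.0018596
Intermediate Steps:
s(I) = I/2
w(l, u) = 0
s(-577)/((-164*(-188) - 185971) - w(-503, 435)) = ((½)*(-577))/((-164*(-188) - 185971) - 1*0) = -577/(2*((30832 - 185971) + 0)) = -577/(2*(-155139 + 0)) = -577/2/(-155139) = -577/2*(-1/155139) = 577/310278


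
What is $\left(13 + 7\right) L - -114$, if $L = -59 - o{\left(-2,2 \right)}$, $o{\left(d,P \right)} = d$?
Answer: $-1026$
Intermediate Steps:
$L = -57$ ($L = -59 - -2 = -59 + 2 = -57$)
$\left(13 + 7\right) L - -114 = \left(13 + 7\right) \left(-57\right) - -114 = 20 \left(-57\right) + 114 = -1140 + 114 = -1026$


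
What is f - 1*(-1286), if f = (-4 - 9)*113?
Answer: -183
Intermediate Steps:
f = -1469 (f = -13*113 = -1469)
f - 1*(-1286) = -1469 - 1*(-1286) = -1469 + 1286 = -183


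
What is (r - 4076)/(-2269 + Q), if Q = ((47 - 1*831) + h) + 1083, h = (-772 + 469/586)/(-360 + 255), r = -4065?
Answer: 166971910/40254059 ≈ 4.1479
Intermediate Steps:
h = 150641/20510 (h = (-772 + 469*(1/586))/(-105) = (-772 + 469/586)*(-1/105) = -451923/586*(-1/105) = 150641/20510 ≈ 7.3448)
Q = 6283131/20510 (Q = ((47 - 1*831) + 150641/20510) + 1083 = ((47 - 831) + 150641/20510) + 1083 = (-784 + 150641/20510) + 1083 = -15929199/20510 + 1083 = 6283131/20510 ≈ 306.34)
(r - 4076)/(-2269 + Q) = (-4065 - 4076)/(-2269 + 6283131/20510) = -8141/(-40254059/20510) = -8141*(-20510/40254059) = 166971910/40254059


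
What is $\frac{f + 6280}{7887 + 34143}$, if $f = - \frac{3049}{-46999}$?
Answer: $\frac{295156769}{1975367970} \approx 0.14942$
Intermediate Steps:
$f = \frac{3049}{46999}$ ($f = \left(-3049\right) \left(- \frac{1}{46999}\right) = \frac{3049}{46999} \approx 0.064874$)
$\frac{f + 6280}{7887 + 34143} = \frac{\frac{3049}{46999} + 6280}{7887 + 34143} = \frac{295156769}{46999 \cdot 42030} = \frac{295156769}{46999} \cdot \frac{1}{42030} = \frac{295156769}{1975367970}$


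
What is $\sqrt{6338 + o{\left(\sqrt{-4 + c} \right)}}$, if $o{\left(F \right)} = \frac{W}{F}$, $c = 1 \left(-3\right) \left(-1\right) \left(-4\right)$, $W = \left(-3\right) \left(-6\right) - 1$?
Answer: $\frac{\sqrt{25352 - 17 i}}{2} \approx 79.612 - 0.026692 i$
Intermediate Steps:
$W = 17$ ($W = 18 - 1 = 17$)
$c = -12$ ($c = \left(-3\right) \left(-1\right) \left(-4\right) = 3 \left(-4\right) = -12$)
$o{\left(F \right)} = \frac{17}{F}$
$\sqrt{6338 + o{\left(\sqrt{-4 + c} \right)}} = \sqrt{6338 + \frac{17}{\sqrt{-4 - 12}}} = \sqrt{6338 + \frac{17}{\sqrt{-16}}} = \sqrt{6338 + \frac{17}{4 i}} = \sqrt{6338 + 17 \left(- \frac{i}{4}\right)} = \sqrt{6338 - \frac{17 i}{4}}$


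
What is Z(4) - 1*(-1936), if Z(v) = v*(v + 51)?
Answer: 2156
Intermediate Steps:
Z(v) = v*(51 + v)
Z(4) - 1*(-1936) = 4*(51 + 4) - 1*(-1936) = 4*55 + 1936 = 220 + 1936 = 2156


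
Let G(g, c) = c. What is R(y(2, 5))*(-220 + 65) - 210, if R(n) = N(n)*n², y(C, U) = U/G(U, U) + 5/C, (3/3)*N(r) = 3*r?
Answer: -161175/8 ≈ -20147.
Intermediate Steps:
N(r) = 3*r
y(C, U) = 1 + 5/C (y(C, U) = U/U + 5/C = 1 + 5/C)
R(n) = 3*n³ (R(n) = (3*n)*n² = 3*n³)
R(y(2, 5))*(-220 + 65) - 210 = (3*((5 + 2)/2)³)*(-220 + 65) - 210 = (3*((½)*7)³)*(-155) - 210 = (3*(7/2)³)*(-155) - 210 = (3*(343/8))*(-155) - 210 = (1029/8)*(-155) - 210 = -159495/8 - 210 = -161175/8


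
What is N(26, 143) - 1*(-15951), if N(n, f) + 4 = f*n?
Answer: 19665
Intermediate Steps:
N(n, f) = -4 + f*n
N(26, 143) - 1*(-15951) = (-4 + 143*26) - 1*(-15951) = (-4 + 3718) + 15951 = 3714 + 15951 = 19665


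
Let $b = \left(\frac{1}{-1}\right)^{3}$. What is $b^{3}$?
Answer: $-1$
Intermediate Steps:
$b = -1$ ($b = \left(-1\right)^{3} = -1$)
$b^{3} = \left(-1\right)^{3} = -1$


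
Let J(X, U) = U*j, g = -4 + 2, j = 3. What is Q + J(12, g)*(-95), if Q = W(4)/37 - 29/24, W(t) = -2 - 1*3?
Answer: 504967/888 ≈ 568.66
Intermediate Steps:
W(t) = -5 (W(t) = -2 - 3 = -5)
g = -2
J(X, U) = 3*U (J(X, U) = U*3 = 3*U)
Q = -1193/888 (Q = -5/37 - 29/24 = -1193/888 ≈ -1.3435)
Q + J(12, g)*(-95) = -1193/888 + (3*(-2))*(-95) = -1193/888 - 6*(-95) = -1193/888 + 570 = 504967/888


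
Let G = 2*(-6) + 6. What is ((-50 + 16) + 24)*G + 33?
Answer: 93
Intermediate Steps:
G = -6 (G = -12 + 6 = -6)
((-50 + 16) + 24)*G + 33 = ((-50 + 16) + 24)*(-6) + 33 = (-34 + 24)*(-6) + 33 = -10*(-6) + 33 = 60 + 33 = 93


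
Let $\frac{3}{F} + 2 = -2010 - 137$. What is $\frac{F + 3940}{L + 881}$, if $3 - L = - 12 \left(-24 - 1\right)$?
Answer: $\frac{8467057}{1255016} \approx 6.7466$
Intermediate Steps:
$F = - \frac{3}{2149}$ ($F = \frac{3}{-2 - 2147} = \frac{3}{-2149} = 3 \left(- \frac{1}{2149}\right) = - \frac{3}{2149} \approx -0.001396$)
$L = -297$ ($L = 3 - - 12 \left(-24 - 1\right) = 3 - \left(-12\right) \left(-25\right) = 3 - 300 = -297$)
$\frac{F + 3940}{L + 881} = \frac{- \frac{3}{2149} + 3940}{-297 + 881} = \frac{8467057}{2149 \cdot 584} = \frac{8467057}{2149} \cdot \frac{1}{584} = \frac{8467057}{1255016}$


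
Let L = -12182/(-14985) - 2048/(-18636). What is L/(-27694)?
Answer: -10738043/322243299135 ≈ -3.3323e-5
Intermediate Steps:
L = 21476086/23271705 (L = -12182*(-1/14985) - 2048*(-1/18636) = 12182/14985 + 512/4659 = 21476086/23271705 ≈ 0.92284)
L/(-27694) = (21476086/23271705)/(-27694) = (21476086/23271705)*(-1/27694) = -10738043/322243299135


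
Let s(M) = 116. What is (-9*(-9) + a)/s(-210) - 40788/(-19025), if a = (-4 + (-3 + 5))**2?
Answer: 6348533/2206900 ≈ 2.8767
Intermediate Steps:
a = 4 (a = (-4 + 2)**2 = (-2)**2 = 4)
(-9*(-9) + a)/s(-210) - 40788/(-19025) = (-9*(-9) + 4)/116 - 40788/(-19025) = (81 + 4)*(1/116) - 40788*(-1/19025) = 85*(1/116) + 40788/19025 = 85/116 + 40788/19025 = 6348533/2206900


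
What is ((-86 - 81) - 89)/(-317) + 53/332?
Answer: 101793/105244 ≈ 0.96721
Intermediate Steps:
((-86 - 81) - 89)/(-317) + 53/332 = (-167 - 89)*(-1/317) + 53*(1/332) = -256*(-1/317) + 53/332 = 256/317 + 53/332 = 101793/105244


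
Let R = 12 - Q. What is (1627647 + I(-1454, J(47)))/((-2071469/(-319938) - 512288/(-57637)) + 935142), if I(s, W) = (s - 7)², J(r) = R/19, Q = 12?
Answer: 69375380560345008/17244550994610749 ≈ 4.0230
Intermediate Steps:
R = 0 (R = 12 - 1*12 = 12 - 12 = 0)
J(r) = 0 (J(r) = 0/19 = 0*(1/19) = 0)
I(s, W) = (-7 + s)²
(1627647 + I(-1454, J(47)))/((-2071469/(-319938) - 512288/(-57637)) + 935142) = (1627647 + (-7 - 1454)²)/((-2071469/(-319938) - 512288/(-57637)) + 935142) = (1627647 + (-1461)²)/((-2071469*(-1/319938) - 512288*(-1/57637)) + 935142) = (1627647 + 2134521)/((2071469/319938 + 512288/57637) + 935142) = 3762168/(283293656897/18440266506 + 935142) = 3762168/(17244550994610749/18440266506) = 3762168*(18440266506/17244550994610749) = 69375380560345008/17244550994610749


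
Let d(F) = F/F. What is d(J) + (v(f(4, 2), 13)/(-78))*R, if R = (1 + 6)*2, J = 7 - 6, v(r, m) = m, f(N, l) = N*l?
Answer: -4/3 ≈ -1.3333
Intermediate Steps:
J = 1
d(F) = 1
R = 14 (R = 7*2 = 14)
d(J) + (v(f(4, 2), 13)/(-78))*R = 1 + (13/(-78))*14 = 1 + (13*(-1/78))*14 = 1 - 1/6*14 = 1 - 7/3 = -4/3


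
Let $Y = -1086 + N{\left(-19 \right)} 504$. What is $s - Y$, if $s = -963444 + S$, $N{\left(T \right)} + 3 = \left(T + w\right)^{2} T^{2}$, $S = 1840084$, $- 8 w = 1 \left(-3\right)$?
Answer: $- \frac{497883439}{8} \approx -6.2235 \cdot 10^{7}$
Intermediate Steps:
$w = \frac{3}{8}$ ($w = - \frac{1 \left(-3\right)}{8} = \left(- \frac{1}{8}\right) \left(-3\right) = \frac{3}{8} \approx 0.375$)
$N{\left(T \right)} = -3 + T^{2} \left(\frac{3}{8} + T\right)^{2}$ ($N{\left(T \right)} = -3 + \left(T + \frac{3}{8}\right)^{2} T^{2} = -3 + \left(\frac{3}{8} + T\right)^{2} T^{2} = -3 + T^{2} \left(\frac{3}{8} + T\right)^{2}$)
$s = 876640$ ($s = -963444 + 1840084 = 876640$)
$Y = \frac{504896559}{8}$ ($Y = -1086 + \left(-3 + \frac{\left(-19\right)^{2} \left(3 + 8 \left(-19\right)\right)^{2}}{64}\right) 504 = -1086 + \left(-3 + \frac{1}{64} \cdot 361 \left(3 - 152\right)^{2}\right) 504 = -1086 + \left(-3 + \frac{1}{64} \cdot 361 \left(-149\right)^{2}\right) 504 = -1086 + \left(-3 + \frac{1}{64} \cdot 361 \cdot 22201\right) 504 = -1086 + \left(-3 + \frac{8014561}{64}\right) 504 = -1086 + \frac{8014369}{64} \cdot 504 = -1086 + \frac{504905247}{8} = \frac{504896559}{8} \approx 6.3112 \cdot 10^{7}$)
$s - Y = 876640 - \frac{504896559}{8} = - \frac{497883439}{8}$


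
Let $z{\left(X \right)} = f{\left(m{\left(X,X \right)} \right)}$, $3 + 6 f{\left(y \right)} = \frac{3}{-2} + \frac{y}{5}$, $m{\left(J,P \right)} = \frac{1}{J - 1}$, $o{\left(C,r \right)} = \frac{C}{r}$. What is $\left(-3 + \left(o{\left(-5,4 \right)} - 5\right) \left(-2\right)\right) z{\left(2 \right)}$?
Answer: $- \frac{817}{120} \approx -6.8083$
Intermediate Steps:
$m{\left(J,P \right)} = \frac{1}{-1 + J}$
$f{\left(y \right)} = - \frac{3}{4} + \frac{y}{30}$ ($f{\left(y \right)} = - \frac{1}{2} + \frac{\frac{3}{-2} + \frac{y}{5}}{6} = - \frac{1}{2} + \frac{3 \left(- \frac{1}{2}\right) + y \frac{1}{5}}{6} = - \frac{1}{2} + \frac{- \frac{3}{2} + \frac{y}{5}}{6} = - \frac{1}{2} + \left(- \frac{1}{4} + \frac{y}{30}\right) = - \frac{3}{4} + \frac{y}{30}$)
$z{\left(X \right)} = - \frac{3}{4} + \frac{1}{30 \left(-1 + X\right)}$
$\left(-3 + \left(o{\left(-5,4 \right)} - 5\right) \left(-2\right)\right) z{\left(2 \right)} = \left(-3 + \left(- \frac{5}{4} - 5\right) \left(-2\right)\right) \frac{47 - 90}{60 \left(-1 + 2\right)} = \left(-3 + \left(\left(-5\right) \frac{1}{4} - 5\right) \left(-2\right)\right) \frac{47 - 90}{60 \cdot 1} = \left(-3 + \left(- \frac{5}{4} - 5\right) \left(-2\right)\right) \frac{1}{60} \cdot 1 \left(-43\right) = \left(-3 - - \frac{25}{2}\right) \left(- \frac{43}{60}\right) = \left(-3 + \frac{25}{2}\right) \left(- \frac{43}{60}\right) = \frac{19}{2} \left(- \frac{43}{60}\right) = - \frac{817}{120}$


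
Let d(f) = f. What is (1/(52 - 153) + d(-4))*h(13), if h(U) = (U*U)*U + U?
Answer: -895050/101 ≈ -8861.9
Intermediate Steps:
h(U) = U + U**3 (h(U) = U**2*U + U = U**3 + U = U + U**3)
(1/(52 - 153) + d(-4))*h(13) = (1/(52 - 153) - 4)*(13 + 13**3) = (1/(-101) - 4)*(13 + 2197) = (-1/101 - 4)*2210 = -405/101*2210 = -895050/101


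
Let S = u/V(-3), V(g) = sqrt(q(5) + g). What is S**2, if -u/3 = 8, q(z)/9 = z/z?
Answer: 96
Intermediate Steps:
q(z) = 9 (q(z) = 9*(z/z) = 9*1 = 9)
V(g) = sqrt(9 + g)
u = -24 (u = -3*8 = -24)
S = -4*sqrt(6) (S = -24/sqrt(9 - 3) = -24*sqrt(6)/6 = -4*sqrt(6) ≈ -9.7980)
S**2 = (-4*sqrt(6))**2 = 96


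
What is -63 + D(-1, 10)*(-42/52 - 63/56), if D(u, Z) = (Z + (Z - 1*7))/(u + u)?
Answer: -807/16 ≈ -50.438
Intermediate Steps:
D(u, Z) = (-7 + 2*Z)/(2*u) (D(u, Z) = (Z + (Z - 7))/((2*u)) = (Z + (-7 + Z))*(1/(2*u)) = (-7 + 2*Z)*(1/(2*u)) = (-7 + 2*Z)/(2*u))
-63 + D(-1, 10)*(-42/52 - 63/56) = -63 + ((-7/2 + 10)/(-1))*(-42/52 - 63/56) = -63 + (-1*13/2)*(-42*1/52 - 63*1/56) = -63 - 13*(-21/26 - 9/8)/2 = -63 - 13/2*(-201/104) = -63 + 201/16 = -807/16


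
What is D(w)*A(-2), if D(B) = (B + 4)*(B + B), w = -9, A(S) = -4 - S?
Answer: -180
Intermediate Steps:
D(B) = 2*B*(4 + B) (D(B) = (4 + B)*(2*B) = 2*B*(4 + B))
D(w)*A(-2) = (2*(-9)*(4 - 9))*(-4 - 1*(-2)) = (2*(-9)*(-5))*(-4 + 2) = 90*(-2) = -180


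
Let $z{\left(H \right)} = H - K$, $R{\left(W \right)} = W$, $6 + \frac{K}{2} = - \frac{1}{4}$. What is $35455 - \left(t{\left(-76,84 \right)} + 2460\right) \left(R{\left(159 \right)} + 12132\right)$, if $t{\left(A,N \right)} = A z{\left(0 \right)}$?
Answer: $-18523955$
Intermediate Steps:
$K = - \frac{25}{2}$ ($K = -12 + 2 \left(- \frac{1}{4}\right) = -12 - \frac{1}{2} = - \frac{25}{2} \approx -12.5$)
$z{\left(H \right)} = \frac{25}{2} + H$ ($z{\left(H \right)} = H - - \frac{25}{2} = H + \frac{25}{2} = \frac{25}{2} + H$)
$t{\left(A,N \right)} = \frac{25 A}{2}$ ($t{\left(A,N \right)} = A \left(\frac{25}{2} + 0\right) = A \frac{25}{2} = \frac{25 A}{2}$)
$35455 - \left(t{\left(-76,84 \right)} + 2460\right) \left(R{\left(159 \right)} + 12132\right) = 35455 - \left(\frac{25}{2} \left(-76\right) + 2460\right) \left(159 + 12132\right) = 35455 - \left(-950 + 2460\right) 12291 = 35455 - 1510 \cdot 12291 = 35455 - 18559410 = -18523955$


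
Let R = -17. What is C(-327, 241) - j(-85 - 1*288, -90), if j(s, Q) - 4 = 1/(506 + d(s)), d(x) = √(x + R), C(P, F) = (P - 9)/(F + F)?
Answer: (-1132*√390 + 573033*I)/(241*(√390 - 506*I)) ≈ -4.6991 + 7.7014e-5*I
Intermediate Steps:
C(P, F) = (-9 + P)/(2*F) (C(P, F) = (-9 + P)/((2*F)) = (-9 + P)*(1/(2*F)) = (-9 + P)/(2*F))
d(x) = √(-17 + x) (d(x) = √(x - 17) = √(-17 + x))
j(s, Q) = 4 + 1/(506 + √(-17 + s))
C(-327, 241) - j(-85 - 1*288, -90) = (½)*(-9 - 327)/241 - (2025 + 4*√(-17 + (-85 - 1*288)))/(506 + √(-17 + (-85 - 1*288))) = (½)*(1/241)*(-336) - (2025 + 4*√(-17 + (-85 - 288)))/(506 + √(-17 + (-85 - 288))) = -168/241 - (2025 + 4*√(-17 - 373))/(506 + √(-17 - 373)) = -168/241 - (2025 + 4*√(-390))/(506 + √(-390)) = -168/241 - (2025 + 4*(I*√390))/(506 + I*√390) = -168/241 - (2025 + 4*I*√390)/(506 + I*√390)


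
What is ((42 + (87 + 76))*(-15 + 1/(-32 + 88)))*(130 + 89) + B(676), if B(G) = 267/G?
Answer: -6365703207/9464 ≈ -6.7262e+5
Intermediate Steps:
((42 + (87 + 76))*(-15 + 1/(-32 + 88)))*(130 + 89) + B(676) = ((42 + (87 + 76))*(-15 + 1/(-32 + 88)))*(130 + 89) + 267/676 = ((42 + 163)*(-15 + 1/56))*219 + 267*(1/676) = (205*(-15 + 1/56))*219 + 267/676 = (205*(-839/56))*219 + 267/676 = -171995/56*219 + 267/676 = -37666905/56 + 267/676 = -6365703207/9464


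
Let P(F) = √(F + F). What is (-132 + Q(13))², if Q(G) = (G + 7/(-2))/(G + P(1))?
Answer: 1922034003/111556 + 832979*√2/55778 ≈ 17250.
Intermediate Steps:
P(F) = √2*√F (P(F) = √(2*F) = √2*√F)
Q(G) = (-7/2 + G)/(G + √2) (Q(G) = (G + 7/(-2))/(G + √2*√1) = (G + 7*(-½))/(G + √2*1) = (G - 7/2)/(G + √2) = (-7/2 + G)/(G + √2))
(-132 + Q(13))² = (-132 + (-7/2 + 13)/(13 + √2))² = (-132 + (19/2)/(13 + √2))² = (-132 + 19/(2*(13 + √2)))²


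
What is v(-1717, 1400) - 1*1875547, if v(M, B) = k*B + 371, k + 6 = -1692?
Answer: -4252376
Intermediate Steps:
k = -1698 (k = -6 - 1692 = -1698)
v(M, B) = 371 - 1698*B (v(M, B) = -1698*B + 371 = 371 - 1698*B)
v(-1717, 1400) - 1*1875547 = (371 - 1698*1400) - 1*1875547 = (371 - 2377200) - 1875547 = -2376829 - 1875547 = -4252376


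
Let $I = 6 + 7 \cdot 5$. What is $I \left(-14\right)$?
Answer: $-574$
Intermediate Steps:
$I = 41$ ($I = 6 + 35 = 41$)
$I \left(-14\right) = 41 \left(-14\right) = -574$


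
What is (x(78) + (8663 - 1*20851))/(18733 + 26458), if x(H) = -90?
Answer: -12278/45191 ≈ -0.27169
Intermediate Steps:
(x(78) + (8663 - 1*20851))/(18733 + 26458) = (-90 + (8663 - 1*20851))/(18733 + 26458) = (-90 + (8663 - 20851))/45191 = (-90 - 12188)*(1/45191) = -12278*1/45191 = -12278/45191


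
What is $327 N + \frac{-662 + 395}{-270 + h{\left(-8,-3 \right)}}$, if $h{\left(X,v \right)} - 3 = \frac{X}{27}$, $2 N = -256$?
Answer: $- \frac{302067543}{7217} \approx -41855.0$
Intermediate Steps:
$N = -128$ ($N = \frac{1}{2} \left(-256\right) = -128$)
$h{\left(X,v \right)} = 3 + \frac{X}{27}$
$327 N + \frac{-662 + 395}{-270 + h{\left(-8,-3 \right)}} = 327 \left(-128\right) + \frac{-662 + 395}{-270 + \left(3 + \frac{1}{27} \left(-8\right)\right)} = -41856 - \frac{267}{-270 + \left(3 - \frac{8}{27}\right)} = -41856 - \frac{267}{-270 + \frac{73}{27}} = -41856 - \frac{267}{- \frac{7217}{27}} = -41856 - - \frac{7209}{7217} = -41856 + \frac{7209}{7217} = - \frac{302067543}{7217}$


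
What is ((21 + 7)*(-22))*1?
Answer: -616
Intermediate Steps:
((21 + 7)*(-22))*1 = (28*(-22))*1 = -616*1 = -616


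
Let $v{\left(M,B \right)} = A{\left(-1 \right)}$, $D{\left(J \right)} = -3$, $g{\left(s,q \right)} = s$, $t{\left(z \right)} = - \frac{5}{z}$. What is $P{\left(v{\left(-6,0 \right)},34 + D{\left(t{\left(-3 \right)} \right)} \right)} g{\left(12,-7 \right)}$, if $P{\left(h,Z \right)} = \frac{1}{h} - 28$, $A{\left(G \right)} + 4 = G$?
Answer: $- \frac{1692}{5} \approx -338.4$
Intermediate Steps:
$A{\left(G \right)} = -4 + G$
$v{\left(M,B \right)} = -5$ ($v{\left(M,B \right)} = -4 - 1 = -5$)
$P{\left(h,Z \right)} = -28 + \frac{1}{h}$
$P{\left(v{\left(-6,0 \right)},34 + D{\left(t{\left(-3 \right)} \right)} \right)} g{\left(12,-7 \right)} = \left(-28 + \frac{1}{-5}\right) 12 = \left(-28 - \frac{1}{5}\right) 12 = \left(- \frac{141}{5}\right) 12 = - \frac{1692}{5}$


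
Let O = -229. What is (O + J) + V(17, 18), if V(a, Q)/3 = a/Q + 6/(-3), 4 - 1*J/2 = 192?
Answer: -3649/6 ≈ -608.17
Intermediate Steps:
J = -376 (J = 8 - 2*192 = 8 - 384 = -376)
V(a, Q) = -6 + 3*a/Q (V(a, Q) = 3*(a/Q + 6/(-3)) = 3*(a/Q + 6*(-⅓)) = 3*(a/Q - 2) = 3*(-2 + a/Q) = -6 + 3*a/Q)
(O + J) + V(17, 18) = (-229 - 376) + (-6 + 3*17/18) = -605 + (-6 + 3*17*(1/18)) = -605 + (-6 + 17/6) = -605 - 19/6 = -3649/6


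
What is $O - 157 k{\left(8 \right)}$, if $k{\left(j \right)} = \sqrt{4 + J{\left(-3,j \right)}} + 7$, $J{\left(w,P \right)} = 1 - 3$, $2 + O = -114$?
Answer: $-1215 - 157 \sqrt{2} \approx -1437.0$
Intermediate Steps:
$O = -116$ ($O = -2 - 114 = -116$)
$J{\left(w,P \right)} = -2$ ($J{\left(w,P \right)} = 1 - 3 = -2$)
$k{\left(j \right)} = 7 + \sqrt{2}$ ($k{\left(j \right)} = \sqrt{4 - 2} + 7 = \sqrt{2} + 7 = 7 + \sqrt{2}$)
$O - 157 k{\left(8 \right)} = -116 - 157 \left(7 + \sqrt{2}\right) = -116 - \left(1099 + 157 \sqrt{2}\right) = -1215 - 157 \sqrt{2}$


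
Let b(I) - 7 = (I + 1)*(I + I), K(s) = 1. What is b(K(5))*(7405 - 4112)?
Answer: 36223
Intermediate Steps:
b(I) = 7 + 2*I*(1 + I) (b(I) = 7 + (I + 1)*(I + I) = 7 + (1 + I)*(2*I) = 7 + 2*I*(1 + I))
b(K(5))*(7405 - 4112) = (7 + 2*1 + 2*1**2)*(7405 - 4112) = (7 + 2 + 2*1)*3293 = (7 + 2 + 2)*3293 = 11*3293 = 36223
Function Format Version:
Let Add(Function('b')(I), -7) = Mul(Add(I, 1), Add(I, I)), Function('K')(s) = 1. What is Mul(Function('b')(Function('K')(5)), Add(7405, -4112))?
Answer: 36223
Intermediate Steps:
Function('b')(I) = Add(7, Mul(2, I, Add(1, I))) (Function('b')(I) = Add(7, Mul(Add(I, 1), Add(I, I))) = Add(7, Mul(Add(1, I), Mul(2, I))) = Add(7, Mul(2, I, Add(1, I))))
Mul(Function('b')(Function('K')(5)), Add(7405, -4112)) = Mul(Add(7, Mul(2, 1), Mul(2, Pow(1, 2))), Add(7405, -4112)) = Mul(Add(7, 2, Mul(2, 1)), 3293) = Mul(Add(7, 2, 2), 3293) = Mul(11, 3293) = 36223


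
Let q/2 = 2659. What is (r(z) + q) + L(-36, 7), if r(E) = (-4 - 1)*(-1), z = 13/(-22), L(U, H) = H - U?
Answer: 5366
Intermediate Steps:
z = -13/22 (z = 13*(-1/22) = -13/22 ≈ -0.59091)
q = 5318 (q = 2*2659 = 5318)
r(E) = 5 (r(E) = -5*(-1) = 5)
(r(z) + q) + L(-36, 7) = (5 + 5318) + (7 - 1*(-36)) = 5323 + (7 + 36) = 5323 + 43 = 5366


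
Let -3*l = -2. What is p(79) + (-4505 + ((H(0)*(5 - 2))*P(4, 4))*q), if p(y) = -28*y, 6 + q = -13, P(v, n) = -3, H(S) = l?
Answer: -6603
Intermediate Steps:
l = ⅔ (l = -⅓*(-2) = ⅔ ≈ 0.66667)
H(S) = ⅔
q = -19 (q = -6 - 13 = -19)
p(79) + (-4505 + ((H(0)*(5 - 2))*P(4, 4))*q) = -28*79 + (-4505 + ((2*(5 - 2)/3)*(-3))*(-19)) = -2212 + (-4505 + (((⅔)*3)*(-3))*(-19)) = -2212 + (-4505 + (2*(-3))*(-19)) = -2212 + (-4505 - 6*(-19)) = -2212 + (-4505 + 114) = -2212 - 4391 = -6603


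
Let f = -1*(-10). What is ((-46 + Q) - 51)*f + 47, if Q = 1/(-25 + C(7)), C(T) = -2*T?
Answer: -36007/39 ≈ -923.26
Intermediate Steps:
f = 10
Q = -1/39 (Q = 1/(-25 - 2*7) = 1/(-25 - 14) = 1/(-39) = -1/39 ≈ -0.025641)
((-46 + Q) - 51)*f + 47 = ((-46 - 1/39) - 51)*10 + 47 = (-1795/39 - 51)*10 + 47 = -3784/39*10 + 47 = -37840/39 + 47 = -36007/39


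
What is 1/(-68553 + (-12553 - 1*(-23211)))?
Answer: -1/57895 ≈ -1.7273e-5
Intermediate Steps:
1/(-68553 + (-12553 - 1*(-23211))) = 1/(-68553 + (-12553 + 23211)) = 1/(-68553 + 10658) = 1/(-57895) = -1/57895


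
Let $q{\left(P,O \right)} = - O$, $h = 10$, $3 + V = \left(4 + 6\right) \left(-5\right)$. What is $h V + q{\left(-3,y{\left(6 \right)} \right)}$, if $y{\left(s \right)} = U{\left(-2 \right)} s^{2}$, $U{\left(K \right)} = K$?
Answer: $-458$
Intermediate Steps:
$V = -53$ ($V = -3 + \left(4 + 6\right) \left(-5\right) = -3 + 10 \left(-5\right) = -3 - 50 = -53$)
$y{\left(s \right)} = - 2 s^{2}$
$h V + q{\left(-3,y{\left(6 \right)} \right)} = 10 \left(-53\right) - - 2 \cdot 6^{2} = -530 - \left(-2\right) 36 = -530 - -72 = -530 + 72 = -458$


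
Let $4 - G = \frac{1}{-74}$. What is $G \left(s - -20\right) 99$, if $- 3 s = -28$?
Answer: $\frac{431244}{37} \approx 11655.0$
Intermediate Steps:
$s = \frac{28}{3}$ ($s = \left(- \frac{1}{3}\right) \left(-28\right) = \frac{28}{3} \approx 9.3333$)
$G = \frac{297}{74}$ ($G = 4 - \frac{1}{-74} = 4 - - \frac{1}{74} = 4 + \frac{1}{74} = \frac{297}{74} \approx 4.0135$)
$G \left(s - -20\right) 99 = \frac{297 \left(\frac{28}{3} - -20\right)}{74} \cdot 99 = \frac{297 \left(\frac{28}{3} + 20\right)}{74} \cdot 99 = \frac{297}{74} \cdot \frac{88}{3} \cdot 99 = \frac{4356}{37} \cdot 99 = \frac{431244}{37}$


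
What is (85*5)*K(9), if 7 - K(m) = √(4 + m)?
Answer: 2975 - 425*√13 ≈ 1442.6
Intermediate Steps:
K(m) = 7 - √(4 + m)
(85*5)*K(9) = (85*5)*(7 - √(4 + 9)) = 425*(7 - √13) = 2975 - 425*√13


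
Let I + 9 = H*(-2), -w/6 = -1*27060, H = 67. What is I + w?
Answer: 162217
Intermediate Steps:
w = 162360 (w = -(-6)*27060 = -6*(-27060) = 162360)
I = -143 (I = -9 + 67*(-2) = -9 - 134 = -143)
I + w = -143 + 162360 = 162217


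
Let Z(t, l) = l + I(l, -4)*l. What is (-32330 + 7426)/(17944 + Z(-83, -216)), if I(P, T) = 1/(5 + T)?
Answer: -283/199 ≈ -1.4221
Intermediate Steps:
Z(t, l) = 2*l (Z(t, l) = l + l/(5 - 4) = l + l/1 = l + 1*l = l + l = 2*l)
(-32330 + 7426)/(17944 + Z(-83, -216)) = (-32330 + 7426)/(17944 + 2*(-216)) = -24904/(17944 - 432) = -24904/17512 = -24904*1/17512 = -283/199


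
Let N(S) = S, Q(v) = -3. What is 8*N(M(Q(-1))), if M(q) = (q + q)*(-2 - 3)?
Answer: 240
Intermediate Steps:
M(q) = -10*q (M(q) = (2*q)*(-5) = -10*q)
8*N(M(Q(-1))) = 8*(-10*(-3)) = 8*30 = 240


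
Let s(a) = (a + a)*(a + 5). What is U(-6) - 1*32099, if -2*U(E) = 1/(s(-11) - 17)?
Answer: -7382771/230 ≈ -32099.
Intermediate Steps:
s(a) = 2*a*(5 + a) (s(a) = (2*a)*(5 + a) = 2*a*(5 + a))
U(E) = -1/230 (U(E) = -1/(2*(2*(-11)*(5 - 11) - 17)) = -1/(2*(2*(-11)*(-6) - 17)) = -1/(2*(132 - 17)) = -½/115 = -½*1/115 = -1/230)
U(-6) - 1*32099 = -1/230 - 1*32099 = -1/230 - 32099 = -7382771/230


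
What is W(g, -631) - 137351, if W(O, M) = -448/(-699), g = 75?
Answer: -96007901/699 ≈ -1.3735e+5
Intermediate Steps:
W(O, M) = 448/699 (W(O, M) = -448*(-1/699) = 448/699)
W(g, -631) - 137351 = 448/699 - 137351 = -96007901/699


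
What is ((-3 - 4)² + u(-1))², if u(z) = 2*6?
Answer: 3721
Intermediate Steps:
u(z) = 12
((-3 - 4)² + u(-1))² = ((-3 - 4)² + 12)² = ((-7)² + 12)² = (49 + 12)² = 61² = 3721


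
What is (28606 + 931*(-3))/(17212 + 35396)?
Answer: 25813/52608 ≈ 0.49067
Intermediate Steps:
(28606 + 931*(-3))/(17212 + 35396) = (28606 - 2793)/52608 = 25813*(1/52608) = 25813/52608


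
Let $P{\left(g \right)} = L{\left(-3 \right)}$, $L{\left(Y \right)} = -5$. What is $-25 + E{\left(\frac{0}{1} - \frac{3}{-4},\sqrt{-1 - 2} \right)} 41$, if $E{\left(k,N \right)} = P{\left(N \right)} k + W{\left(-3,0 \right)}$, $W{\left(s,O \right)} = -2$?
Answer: $- \frac{1043}{4} \approx -260.75$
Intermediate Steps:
$P{\left(g \right)} = -5$
$E{\left(k,N \right)} = -2 - 5 k$ ($E{\left(k,N \right)} = - 5 k - 2 = -2 - 5 k$)
$-25 + E{\left(\frac{0}{1} - \frac{3}{-4},\sqrt{-1 - 2} \right)} 41 = -25 + \left(-2 - 5 \left(\frac{0}{1} - \frac{3}{-4}\right)\right) 41 = -25 + \left(-2 - 5 \left(0 \cdot 1 - - \frac{3}{4}\right)\right) 41 = -25 + \left(-2 - 5 \left(0 + \frac{3}{4}\right)\right) 41 = -25 + \left(-2 - \frac{15}{4}\right) 41 = -25 - \frac{943}{4} = - \frac{1043}{4}$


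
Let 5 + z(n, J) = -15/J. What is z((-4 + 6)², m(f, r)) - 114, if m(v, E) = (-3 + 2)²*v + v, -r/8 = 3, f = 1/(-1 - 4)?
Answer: -163/2 ≈ -81.500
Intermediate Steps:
f = -⅕ (f = 1/(-5) = -⅕ ≈ -0.20000)
r = -24 (r = -8*3 = -24)
m(v, E) = 2*v (m(v, E) = (-1)²*v + v = 1*v + v = v + v = 2*v)
z(n, J) = -5 - 15/J
z((-4 + 6)², m(f, r)) - 114 = (-5 - 15/(2*(-⅕))) - 114 = (-5 - 15/(-⅖)) - 114 = (-5 - 15*(-5/2)) - 114 = (-5 + 75/2) - 114 = 65/2 - 114 = -163/2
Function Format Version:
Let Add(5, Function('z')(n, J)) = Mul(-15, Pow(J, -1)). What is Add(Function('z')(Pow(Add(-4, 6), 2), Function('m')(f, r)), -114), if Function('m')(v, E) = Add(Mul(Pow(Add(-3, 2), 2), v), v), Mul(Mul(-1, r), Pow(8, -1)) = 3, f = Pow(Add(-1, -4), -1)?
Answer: Rational(-163, 2) ≈ -81.500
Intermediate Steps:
f = Rational(-1, 5) (f = Pow(-5, -1) = Rational(-1, 5) ≈ -0.20000)
r = -24 (r = Mul(-8, 3) = -24)
Function('m')(v, E) = Mul(2, v) (Function('m')(v, E) = Add(Mul(Pow(-1, 2), v), v) = Add(Mul(1, v), v) = Add(v, v) = Mul(2, v))
Function('z')(n, J) = Add(-5, Mul(-15, Pow(J, -1)))
Add(Function('z')(Pow(Add(-4, 6), 2), Function('m')(f, r)), -114) = Add(Add(-5, Mul(-15, Pow(Mul(2, Rational(-1, 5)), -1))), -114) = Add(Add(-5, Mul(-15, Pow(Rational(-2, 5), -1))), -114) = Add(Add(-5, Mul(-15, Rational(-5, 2))), -114) = Add(Add(-5, Rational(75, 2)), -114) = Add(Rational(65, 2), -114) = Rational(-163, 2)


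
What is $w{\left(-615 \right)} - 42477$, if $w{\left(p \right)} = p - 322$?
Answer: $-43414$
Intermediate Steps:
$w{\left(p \right)} = -322 + p$
$w{\left(-615 \right)} - 42477 = \left(-322 - 615\right) - 42477 = -937 - 42477 = -43414$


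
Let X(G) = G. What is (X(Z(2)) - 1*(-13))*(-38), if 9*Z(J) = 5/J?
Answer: -4541/9 ≈ -504.56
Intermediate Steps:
Z(J) = 5/(9*J) (Z(J) = (5/J)/9 = 5/(9*J))
(X(Z(2)) - 1*(-13))*(-38) = ((5/9)/2 - 1*(-13))*(-38) = ((5/9)*(½) + 13)*(-38) = (5/18 + 13)*(-38) = (239/18)*(-38) = -4541/9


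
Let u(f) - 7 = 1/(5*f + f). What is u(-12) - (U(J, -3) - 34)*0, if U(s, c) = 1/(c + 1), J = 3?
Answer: 503/72 ≈ 6.9861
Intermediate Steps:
u(f) = 7 + 1/(6*f) (u(f) = 7 + 1/(5*f + f) = 7 + 1/(6*f))
U(s, c) = 1/(1 + c)
u(-12) - (U(J, -3) - 34)*0 = (7 + (1/6)/(-12)) - (1/(1 - 3) - 34)*0 = (7 + (1/6)*(-1/12)) - (1/(-2) - 34)*0 = (7 - 1/72) - (-1/2 - 34)*0 = 503/72 - (-69)*0/2 = 503/72 - 1*0 = 503/72 + 0 = 503/72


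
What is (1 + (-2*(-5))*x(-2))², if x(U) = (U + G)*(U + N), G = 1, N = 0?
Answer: 441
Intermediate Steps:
x(U) = U*(1 + U) (x(U) = (U + 1)*(U + 0) = (1 + U)*U = U*(1 + U))
(1 + (-2*(-5))*x(-2))² = (1 + (-2*(-5))*(-2*(1 - 2)))² = (1 + 10*(-2*(-1)))² = (1 + 10*2)² = (1 + 20)² = 21² = 441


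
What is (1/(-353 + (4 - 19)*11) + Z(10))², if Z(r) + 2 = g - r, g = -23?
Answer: 328733161/268324 ≈ 1225.1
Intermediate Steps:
Z(r) = -25 - r (Z(r) = -2 + (-23 - r) = -25 - r)
(1/(-353 + (4 - 19)*11) + Z(10))² = (1/(-353 + (4 - 19)*11) + (-25 - 1*10))² = (1/(-353 - 15*11) + (-25 - 10))² = (1/(-353 - 165) - 35)² = (1/(-518) - 35)² = (-1/518 - 35)² = (-18131/518)² = 328733161/268324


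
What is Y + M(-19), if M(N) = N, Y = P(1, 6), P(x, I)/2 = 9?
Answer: -1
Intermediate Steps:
P(x, I) = 18 (P(x, I) = 2*9 = 18)
Y = 18
Y + M(-19) = 18 - 19 = -1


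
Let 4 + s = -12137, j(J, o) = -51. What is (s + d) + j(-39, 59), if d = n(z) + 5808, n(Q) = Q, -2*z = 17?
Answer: -12785/2 ≈ -6392.5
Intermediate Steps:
z = -17/2 (z = -½*17 = -17/2 ≈ -8.5000)
d = 11599/2 (d = -17/2 + 5808 = 11599/2 ≈ 5799.5)
s = -12141 (s = -4 - 12137 = -12141)
(s + d) + j(-39, 59) = (-12141 + 11599/2) - 51 = -12683/2 - 51 = -12785/2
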